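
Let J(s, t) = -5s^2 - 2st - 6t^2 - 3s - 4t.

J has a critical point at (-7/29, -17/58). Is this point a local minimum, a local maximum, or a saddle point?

The Hessian of J is constant: H = [[-10, -2], [-2, -12]].
det(H) = (-10)·(-12) − (-2)² = 116.
det(H) > 0 and tr(H) = -22 < 0, so H is negative definite and the point is a local maximum.

local maximum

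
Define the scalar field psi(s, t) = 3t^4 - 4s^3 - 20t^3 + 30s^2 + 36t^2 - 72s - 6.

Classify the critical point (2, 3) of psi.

local minimum

The mixed partial ∂²psi/∂s∂t is 0, so the Hessian at any point is diag(psi_ss, psi_tt) = diag(12(-2s + 5), 12(3t^2 - 10t + 6)).
At (2, 3): H = diag(12, 36).
Both eigenvalues are positive, so H is positive definite: a local minimum.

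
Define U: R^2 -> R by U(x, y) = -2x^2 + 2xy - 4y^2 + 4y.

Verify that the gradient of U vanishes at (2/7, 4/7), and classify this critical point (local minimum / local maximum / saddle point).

local maximum

∇U = (-4x + 2y, 2x - 8y + 4); substituting (2/7, 4/7) gives ∇U = (0, 0), so (2/7, 4/7) is indeed a critical point.
The Hessian of U is constant: H = [[-4, 2], [2, -8]].
det(H) = (-4)·(-8) − 2² = 28.
det(H) > 0 and tr(H) = -12 < 0, so H is negative definite and the point is a local maximum.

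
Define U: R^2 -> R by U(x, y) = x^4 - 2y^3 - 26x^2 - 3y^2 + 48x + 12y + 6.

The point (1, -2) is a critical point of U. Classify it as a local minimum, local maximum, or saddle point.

saddle point

The mixed partial ∂²U/∂x∂y is 0, so the Hessian at any point is diag(U_xx, U_yy) = diag(4(3x^2 - 13), -6(2y + 1)).
At (1, -2): H = diag(-40, 18).
The eigenvalues have opposite signs, so H is indefinite: a saddle point.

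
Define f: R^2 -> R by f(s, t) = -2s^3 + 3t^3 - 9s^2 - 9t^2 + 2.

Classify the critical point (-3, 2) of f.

local minimum

The mixed partial ∂²f/∂s∂t is 0, so the Hessian at any point is diag(f_ss, f_tt) = diag(-6(2s + 3), 18(t - 1)).
At (-3, 2): H = diag(18, 18).
Both eigenvalues are positive, so H is positive definite: a local minimum.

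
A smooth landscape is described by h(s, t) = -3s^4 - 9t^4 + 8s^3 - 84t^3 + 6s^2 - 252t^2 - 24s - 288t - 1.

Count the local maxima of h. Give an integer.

h separates as a function of s plus a function of t, so ∇h=0 decouples.
∂h/∂s = -12(s - 2)(s - 1)(s + 1) = 0 at s ∈ {-1, 1, 2}; ∂h/∂t = -36(t + 1)(t + 2)(t + 4) = 0 at t ∈ {-4, -2, -1}.
The Hessian is diagonal: diag(h_ss, h_tt). Second derivatives: h_ss(-1)=-72, h_ss(1)=24, h_ss(2)=-36; h_tt(-4)=-216, h_tt(-2)=72, h_tt(-1)=-108.
Local maxima occur where both diagonal entries negative: (-1, -4), (-1, -1), (2, -4), (2, -1). Count: 4.

4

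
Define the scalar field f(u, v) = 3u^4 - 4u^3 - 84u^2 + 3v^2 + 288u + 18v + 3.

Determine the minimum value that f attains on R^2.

f(u,v) separates as P(u) + Q(v) + 3, so its minimum is min P + min Q + 3.
P'(u) = 12(u - 3)(u - 2)(u + 4) vanishes at u ∈ {-4, 2, 3}; Q'(v) = 6v + 18 vanishes at v ∈ {-3}.
Local minima of P (where P''>0): P(-4)=-1472, P(3)=243. Local minima of Q: Q(-3)=-27.
So the global minimum of f is P(-4) + Q(-3) + 3 = -1472 − 27 + 3 = -1496, attained at (-4, -3).

-1496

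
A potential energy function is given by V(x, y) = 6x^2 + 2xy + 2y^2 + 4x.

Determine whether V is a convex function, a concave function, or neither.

convex

V is quadratic, so its Hessian is the constant matrix H = [[12, 2], [2, 4]].
det(H) = 44, tr(H) = 16.
det(H) > 0 and tr(H) > 0, so H is positive definite everywhere: convex.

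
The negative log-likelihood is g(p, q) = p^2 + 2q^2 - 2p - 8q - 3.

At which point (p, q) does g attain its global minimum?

g(p,q) separates as A(p) + B(q) − 3, so its minimum is min A + min B − 3.
A'(p) = 2p - 2 vanishes at p ∈ {1}; B'(q) = 4q - 8 vanishes at q ∈ {2}.
Local minima of A (where A''>0): A(1)=-1. Local minima of B: B(2)=-8.
So the global minimum of g is A(1) + B(2) − 3 = -1 − 8 − 3 = -12, attained at (1, 2).

(1, 2)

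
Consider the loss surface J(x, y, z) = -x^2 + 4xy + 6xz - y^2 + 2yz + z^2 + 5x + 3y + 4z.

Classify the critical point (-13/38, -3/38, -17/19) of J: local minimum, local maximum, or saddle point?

saddle point

The Hessian is constant: H = [[-2, 4, 6], [4, -2, 2], [6, 2, 2]].
Leading principal minors: Δ₁ = -2, Δ₂ = -12, Δ₃ = 152.
The minors fit neither the all-positive nor the alternating-sign pattern, so H is indefinite: a saddle point.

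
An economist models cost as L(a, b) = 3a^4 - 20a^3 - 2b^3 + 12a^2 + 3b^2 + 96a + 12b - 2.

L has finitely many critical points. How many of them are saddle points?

3

L separates as a function of a plus a function of b, so ∇L=0 decouples.
∂L/∂a = 12(a - 4)(a - 2)(a + 1) = 0 at a ∈ {-1, 2, 4}; ∂L/∂b = -6(b - 2)(b + 1) = 0 at b ∈ {-1, 2}.
The Hessian is diagonal: diag(L_aa, L_bb). Second derivatives: L_aa(-1)=180, L_aa(2)=-72, L_aa(4)=120; L_bb(-1)=18, L_bb(2)=-18.
Saddle points occur where the two diagonal entries have opposite signs: (-1, 2), (2, -1), (4, 2). Count: 3.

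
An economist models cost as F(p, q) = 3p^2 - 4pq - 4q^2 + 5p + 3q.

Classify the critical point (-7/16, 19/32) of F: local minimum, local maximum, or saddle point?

The Hessian of F is constant: H = [[6, -4], [-4, -8]].
det(H) = 6·(-8) − (-4)² = -64.
Since det(H) < 0, H is indefinite and the critical point is a saddle point.

saddle point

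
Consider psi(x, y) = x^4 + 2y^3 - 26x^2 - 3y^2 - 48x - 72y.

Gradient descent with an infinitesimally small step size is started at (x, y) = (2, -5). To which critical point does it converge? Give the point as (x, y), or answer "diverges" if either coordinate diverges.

psi is separable, so gradient descent decouples: x follows -∂psi/∂x, y follows -∂psi/∂y.
∂psi/∂x = 4(x - 4)(x + 1)(x + 3); at x=2 this is -120, so x increases.
∂psi/∂y = 6(y - 4)(y + 3); at y=-5 this is 108, so y decreases.
The y-coordinate has no critical point in that direction and runs off to infinity.

diverges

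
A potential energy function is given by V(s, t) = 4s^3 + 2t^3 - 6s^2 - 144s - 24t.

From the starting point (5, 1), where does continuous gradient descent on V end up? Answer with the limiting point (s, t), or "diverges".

V is separable, so gradient descent decouples: s follows -∂V/∂s, t follows -∂V/∂t.
∂V/∂s = 12(s - 4)(s + 3); at s=5 this is 96, so s decreases.
∂V/∂t = 6(t - 2)(t + 2); at t=1 this is -18, so t increases.
s converges to its nearest critical value 4 (a local min of the s-part); t converges to 2. The iterate converges to (4, 2).

(4, 2)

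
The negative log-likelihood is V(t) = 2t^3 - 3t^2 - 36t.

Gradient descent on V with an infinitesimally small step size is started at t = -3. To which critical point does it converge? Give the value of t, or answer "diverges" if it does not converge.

V'(t) = 6(t - 3)(t + 2), so V'(-3) = 36.
Gradient descent moves in the -V' direction, i.e. t is decreasing.
There is no critical point below t=-3, and V' keeps the same sign, so the iterate runs off to −∞.

diverges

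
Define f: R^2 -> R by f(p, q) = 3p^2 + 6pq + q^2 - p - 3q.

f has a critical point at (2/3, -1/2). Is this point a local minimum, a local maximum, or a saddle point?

The Hessian of f is constant: H = [[6, 6], [6, 2]].
det(H) = 6·2 − 6² = -24.
Since det(H) < 0, H is indefinite and the critical point is a saddle point.

saddle point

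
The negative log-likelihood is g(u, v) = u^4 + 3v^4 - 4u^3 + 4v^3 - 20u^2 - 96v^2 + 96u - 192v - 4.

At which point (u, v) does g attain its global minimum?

g(u,v) separates as P(u) + Q(v) − 4, so its minimum is min P + min Q − 4.
P'(u) = 4(u - 4)(u - 2)(u + 3) vanishes at u ∈ {-3, 2, 4}; Q'(v) = 12(v - 4)(v + 1)(v + 4) vanishes at v ∈ {-4, -1, 4}.
Local minima of P (where P''>0): P(-3)=-279, P(4)=64. Local minima of Q: Q(-4)=-256, Q(4)=-1280.
So the global minimum of g is P(-3) + Q(4) − 4 = -279 − 1280 − 4 = -1563, attained at (-3, 4).

(-3, 4)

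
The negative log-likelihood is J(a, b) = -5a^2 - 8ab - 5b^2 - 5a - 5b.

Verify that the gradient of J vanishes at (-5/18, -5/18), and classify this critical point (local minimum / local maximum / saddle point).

∇J = (-10a - 8b - 5, -8a - 10b - 5); substituting (-5/18, -5/18) gives ∇J = (0, 0), so (-5/18, -5/18) is indeed a critical point.
The Hessian of J is constant: H = [[-10, -8], [-8, -10]].
det(H) = (-10)·(-10) − (-8)² = 36.
det(H) > 0 and tr(H) = -20 < 0, so H is negative definite and the point is a local maximum.

local maximum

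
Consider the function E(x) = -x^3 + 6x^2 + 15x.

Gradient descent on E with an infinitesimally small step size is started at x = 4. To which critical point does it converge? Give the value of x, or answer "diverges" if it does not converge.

-1

E'(x) = -3(x - 5)(x + 1), so E'(4) = 15.
Gradient descent moves in the -E' direction, i.e. x is decreasing.
The nearest critical point in that direction is x = -1, where E'' = 18 > 0 (a local minimum). The iterate converges there.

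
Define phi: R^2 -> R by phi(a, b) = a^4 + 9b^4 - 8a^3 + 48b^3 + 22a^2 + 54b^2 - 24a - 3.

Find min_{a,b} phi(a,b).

phi(a,b) separates as P(a) + Q(b) − 3, so its minimum is min P + min Q − 3.
P'(a) = 4(a - 3)(a - 2)(a - 1) vanishes at a ∈ {1, 2, 3}; Q'(b) = 36b(b + 1)(b + 3) vanishes at b ∈ {-3, -1, 0}.
Local minima of P (where P''>0): P(1)=-9, P(3)=-9. Local minima of Q: Q(-3)=-81, Q(0)=0.
So the global minimum of phi is P(1) + Q(-3) − 3 = -9 − 81 − 3 = -93, attained at (1, -3).

-93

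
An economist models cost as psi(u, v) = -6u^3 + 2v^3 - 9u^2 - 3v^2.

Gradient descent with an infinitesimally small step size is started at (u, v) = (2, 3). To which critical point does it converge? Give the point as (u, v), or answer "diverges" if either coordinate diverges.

diverges

psi is separable, so gradient descent decouples: u follows -∂psi/∂u, v follows -∂psi/∂v.
∂psi/∂u = -18u(u + 1); at u=2 this is -108, so u increases.
∂psi/∂v = 6v(v - 1); at v=3 this is 36, so v decreases.
The u-coordinate has no critical point in that direction and runs off to infinity.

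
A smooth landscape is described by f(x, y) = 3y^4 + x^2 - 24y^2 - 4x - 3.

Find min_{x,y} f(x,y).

f(x,y) separates as P(x) + Q(y) − 3, so its minimum is min P + min Q − 3.
P'(x) = 2x - 4 vanishes at x ∈ {2}; Q'(y) = 12y(y - 2)(y + 2) vanishes at y ∈ {-2, 0, 2}.
Local minima of P (where P''>0): P(2)=-4. Local minima of Q: Q(-2)=-48, Q(2)=-48.
So the global minimum of f is P(2) + Q(-2) − 3 = -4 − 48 − 3 = -55, attained at (2, -2).

-55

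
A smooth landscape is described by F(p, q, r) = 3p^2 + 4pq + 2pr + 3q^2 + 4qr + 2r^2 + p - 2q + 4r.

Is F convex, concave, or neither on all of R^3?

convex

F is quadratic, so its Hessian is the constant matrix H = [[6, 4, 2], [4, 6, 4], [2, 4, 4]].
Leading principal minors: 6, 20, 24.
All positive ⇒ H ≻ 0 ⇒ convex.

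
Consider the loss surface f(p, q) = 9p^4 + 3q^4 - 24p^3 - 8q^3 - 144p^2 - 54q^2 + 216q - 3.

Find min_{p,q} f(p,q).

-2214

f(p,q) separates as A(p) + B(q) − 3, so its minimum is min A + min B − 3.
A'(p) = 36p(p - 4)(p + 2) vanishes at p ∈ {-2, 0, 4}; B'(q) = 12(q - 3)(q - 2)(q + 3) vanishes at q ∈ {-3, 2, 3}.
Local minima of A (where A''>0): A(-2)=-240, A(4)=-1536. Local minima of B: B(-3)=-675, B(3)=189.
So the global minimum of f is A(4) + B(-3) − 3 = -1536 − 675 − 3 = -2214, attained at (4, -3).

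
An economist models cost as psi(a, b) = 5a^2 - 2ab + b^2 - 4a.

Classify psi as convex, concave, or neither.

convex

psi is quadratic, so its Hessian is the constant matrix H = [[10, -2], [-2, 2]].
det(H) = 16, tr(H) = 12.
det(H) > 0 and tr(H) > 0, so H is positive definite everywhere: convex.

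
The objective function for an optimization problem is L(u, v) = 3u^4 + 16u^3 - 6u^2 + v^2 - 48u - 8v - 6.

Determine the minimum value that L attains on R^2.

L(u,v) separates as P(u) + Q(v) − 6, so its minimum is min P + min Q − 6.
P'(u) = 12(u - 1)(u + 1)(u + 4) vanishes at u ∈ {-4, -1, 1}; Q'(v) = 2v - 8 vanishes at v ∈ {4}.
Local minima of P (where P''>0): P(-4)=-160, P(1)=-35. Local minima of Q: Q(4)=-16.
So the global minimum of L is P(-4) + Q(4) − 6 = -160 − 16 − 6 = -182, attained at (-4, 4).

-182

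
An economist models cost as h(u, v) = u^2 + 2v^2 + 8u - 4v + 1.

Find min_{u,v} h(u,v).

-17

h(u,v) separates as P(u) + Q(v) + 1, so its minimum is min P + min Q + 1.
P'(u) = 2u + 8 vanishes at u ∈ {-4}; Q'(v) = 4v - 4 vanishes at v ∈ {1}.
Local minima of P (where P''>0): P(-4)=-16. Local minima of Q: Q(1)=-2.
So the global minimum of h is P(-4) + Q(1) + 1 = -16 − 2 + 1 = -17, attained at (-4, 1).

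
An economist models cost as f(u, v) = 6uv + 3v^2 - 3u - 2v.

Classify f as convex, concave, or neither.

f is quadratic, so its Hessian is the constant matrix H = [[0, 6], [6, 6]].
det(H) = -36, tr(H) = 6.
det(H) < 0, so H is indefinite: neither convex nor concave.

neither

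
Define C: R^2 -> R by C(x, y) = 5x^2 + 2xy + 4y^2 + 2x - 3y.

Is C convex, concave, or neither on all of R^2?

C is quadratic, so its Hessian is the constant matrix H = [[10, 2], [2, 8]].
det(H) = 76, tr(H) = 18.
det(H) > 0 and tr(H) > 0, so H is positive definite everywhere: convex.

convex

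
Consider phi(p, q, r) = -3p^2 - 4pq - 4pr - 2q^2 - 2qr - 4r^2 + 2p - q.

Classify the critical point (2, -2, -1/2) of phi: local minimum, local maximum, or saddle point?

local maximum

The Hessian is constant: H = [[-6, -4, -4], [-4, -4, -2], [-4, -2, -8]].
Leading principal minors: Δ₁ = -6, Δ₂ = 8, Δ₃ = -40.
The minors alternate sign starting negative (−, +, −), so H is negative definite: a local maximum.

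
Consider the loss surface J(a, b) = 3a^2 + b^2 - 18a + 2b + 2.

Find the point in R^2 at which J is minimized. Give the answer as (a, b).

J(a,b) separates as P(a) + Q(b) + 2, so its minimum is min P + min Q + 2.
P'(a) = 6a - 18 vanishes at a ∈ {3}; Q'(b) = 2b + 2 vanishes at b ∈ {-1}.
Local minima of P (where P''>0): P(3)=-27. Local minima of Q: Q(-1)=-1.
So the global minimum of J is P(3) + Q(-1) + 2 = -27 − 1 + 2 = -26, attained at (3, -1).

(3, -1)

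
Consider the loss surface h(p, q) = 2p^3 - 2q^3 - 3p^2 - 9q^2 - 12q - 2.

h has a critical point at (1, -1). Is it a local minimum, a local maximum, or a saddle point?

The mixed partial ∂²h/∂p∂q is 0, so the Hessian at any point is diag(h_pp, h_qq) = diag(6(2p - 1), -6(2q + 3)).
At (1, -1): H = diag(6, -6).
The eigenvalues have opposite signs, so H is indefinite: a saddle point.

saddle point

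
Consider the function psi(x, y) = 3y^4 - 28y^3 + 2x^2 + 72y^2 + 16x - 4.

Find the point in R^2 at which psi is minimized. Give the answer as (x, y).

psi(x,y) separates as P(x) + Q(y) − 4, so its minimum is min P + min Q − 4.
P'(x) = 4x + 16 vanishes at x ∈ {-4}; Q'(y) = 12y(y - 4)(y - 3) vanishes at y ∈ {0, 3, 4}.
Local minima of P (where P''>0): P(-4)=-32. Local minima of Q: Q(0)=0, Q(4)=128.
So the global minimum of psi is P(-4) + Q(0) − 4 = -32 + 0 − 4 = -36, attained at (-4, 0).

(-4, 0)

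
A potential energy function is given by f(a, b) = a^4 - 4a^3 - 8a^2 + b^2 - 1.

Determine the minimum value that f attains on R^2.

f(a,b) separates as P(a) + Q(b) − 1, so its minimum is min P + min Q − 1.
P'(a) = 4a(a - 4)(a + 1) vanishes at a ∈ {-1, 0, 4}; Q'(b) = 2b vanishes at b ∈ {0}.
Local minima of P (where P''>0): P(-1)=-3, P(4)=-128. Local minima of Q: Q(0)=0.
So the global minimum of f is P(4) + Q(0) − 1 = -128 + 0 − 1 = -129, attained at (4, 0).

-129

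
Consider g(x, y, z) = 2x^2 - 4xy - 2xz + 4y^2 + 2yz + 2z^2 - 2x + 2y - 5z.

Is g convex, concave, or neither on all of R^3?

g is quadratic, so its Hessian is the constant matrix H = [[4, -4, -2], [-4, 8, 2], [-2, 2, 4]].
Leading principal minors: 4, 16, 48.
All positive ⇒ H ≻ 0 ⇒ convex.

convex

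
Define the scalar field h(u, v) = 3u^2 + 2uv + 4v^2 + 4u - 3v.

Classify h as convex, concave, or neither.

convex

h is quadratic, so its Hessian is the constant matrix H = [[6, 2], [2, 8]].
det(H) = 44, tr(H) = 14.
det(H) > 0 and tr(H) > 0, so H is positive definite everywhere: convex.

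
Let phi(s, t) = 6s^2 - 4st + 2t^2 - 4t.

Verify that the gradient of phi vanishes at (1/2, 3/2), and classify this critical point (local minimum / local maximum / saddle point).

∇phi = (12s - 4t, -4s + 4t - 4); substituting (1/2, 3/2) gives ∇phi = (0, 0), so (1/2, 3/2) is indeed a critical point.
The Hessian of phi is constant: H = [[12, -4], [-4, 4]].
det(H) = 12·4 − (-4)² = 32.
det(H) > 0 and tr(H) = 16 > 0, so H is positive definite and the point is a local minimum.

local minimum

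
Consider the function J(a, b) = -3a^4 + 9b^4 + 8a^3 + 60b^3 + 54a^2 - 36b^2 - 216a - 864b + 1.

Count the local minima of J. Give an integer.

2

J separates as a function of a plus a function of b, so ∇J=0 decouples.
∂J/∂a = -12(a - 3)(a - 2)(a + 3) = 0 at a ∈ {-3, 2, 3}; ∂J/∂b = 36(b - 2)(b + 3)(b + 4) = 0 at b ∈ {-4, -3, 2}.
The Hessian is diagonal: diag(J_aa, J_bb). Second derivatives: J_aa(-3)=-360, J_aa(2)=60, J_aa(3)=-72; J_bb(-4)=216, J_bb(-3)=-180, J_bb(2)=1080.
Local minima occur where both diagonal entries positive: (2, -4), (2, 2). Count: 2.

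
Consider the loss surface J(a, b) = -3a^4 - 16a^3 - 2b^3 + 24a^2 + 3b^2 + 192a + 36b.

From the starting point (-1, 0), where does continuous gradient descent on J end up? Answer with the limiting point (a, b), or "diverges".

(-2, -2)

J is separable, so gradient descent decouples: a follows -∂J/∂a, b follows -∂J/∂b.
∂J/∂a = -12(a - 2)(a + 2)(a + 4); at a=-1 this is 108, so a decreases.
∂J/∂b = -6(b - 3)(b + 2); at b=0 this is 36, so b decreases.
a converges to its nearest critical value -2 (a local min of the a-part); b converges to -2. The iterate converges to (-2, -2).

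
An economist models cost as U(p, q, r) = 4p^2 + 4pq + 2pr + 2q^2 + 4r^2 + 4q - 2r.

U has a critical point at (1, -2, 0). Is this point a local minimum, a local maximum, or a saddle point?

local minimum

The Hessian is constant: H = [[8, 4, 2], [4, 4, 0], [2, 0, 8]].
Leading principal minors: Δ₁ = 8, Δ₂ = 16, Δ₃ = 112.
All leading minors are positive, so H is positive definite: a local minimum.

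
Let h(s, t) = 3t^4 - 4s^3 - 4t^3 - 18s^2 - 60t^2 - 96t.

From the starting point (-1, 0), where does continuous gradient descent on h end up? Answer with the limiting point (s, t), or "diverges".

(-3, 4)

h is separable, so gradient descent decouples: s follows -∂h/∂s, t follows -∂h/∂t.
∂h/∂s = -12s(s + 3); at s=-1 this is 24, so s decreases.
∂h/∂t = 12(t - 4)(t + 1)(t + 2); at t=0 this is -96, so t increases.
s converges to its nearest critical value -3 (a local min of the s-part); t converges to 4. The iterate converges to (-3, 4).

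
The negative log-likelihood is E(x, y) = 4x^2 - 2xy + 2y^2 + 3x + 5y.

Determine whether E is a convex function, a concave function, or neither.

E is quadratic, so its Hessian is the constant matrix H = [[8, -2], [-2, 4]].
det(H) = 28, tr(H) = 12.
det(H) > 0 and tr(H) > 0, so H is positive definite everywhere: convex.

convex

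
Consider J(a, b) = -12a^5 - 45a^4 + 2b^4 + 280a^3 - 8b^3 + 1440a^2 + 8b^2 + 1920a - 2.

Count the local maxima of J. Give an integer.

J separates as a function of a plus a function of b, so ∇J=0 decouples.
∂J/∂a = -60(a - 4)(a + 1)(a + 2)(a + 4) = 0 at a ∈ {-4, -2, -1, 4}; ∂J/∂b = 8b(b - 2)(b - 1) = 0 at b ∈ {0, 1, 2}.
The Hessian is diagonal: diag(J_aa, J_bb). Second derivatives: J_aa(-4)=2880, J_aa(-2)=-720, J_aa(-1)=900, J_aa(4)=-14400; J_bb(0)=16, J_bb(1)=-8, J_bb(2)=16.
Local maxima occur where both diagonal entries negative: (-2, 1), (4, 1). Count: 2.

2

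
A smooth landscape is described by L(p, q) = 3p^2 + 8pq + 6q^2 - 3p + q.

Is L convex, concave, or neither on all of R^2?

convex

L is quadratic, so its Hessian is the constant matrix H = [[6, 8], [8, 12]].
det(H) = 8, tr(H) = 18.
det(H) > 0 and tr(H) > 0, so H is positive definite everywhere: convex.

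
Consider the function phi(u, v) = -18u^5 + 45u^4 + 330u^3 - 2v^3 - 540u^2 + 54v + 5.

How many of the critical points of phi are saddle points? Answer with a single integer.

phi separates as a function of u plus a function of v, so ∇phi=0 decouples.
∂phi/∂u = -90u(u - 4)(u - 1)(u + 3) = 0 at u ∈ {-3, 0, 1, 4}; ∂phi/∂v = -6(v - 3)(v + 3) = 0 at v ∈ {-3, 3}.
The Hessian is diagonal: diag(phi_uu, phi_vv). Second derivatives: phi_uu(-3)=7560, phi_uu(0)=-1080, phi_uu(1)=1080, phi_uu(4)=-7560; phi_vv(-3)=36, phi_vv(3)=-36.
Saddle points occur where the two diagonal entries have opposite signs: (-3, 3), (0, -3), (1, 3), (4, -3). Count: 4.

4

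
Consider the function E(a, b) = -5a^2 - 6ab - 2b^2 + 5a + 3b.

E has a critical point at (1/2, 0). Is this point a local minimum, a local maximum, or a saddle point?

The Hessian of E is constant: H = [[-10, -6], [-6, -4]].
det(H) = (-10)·(-4) − (-6)² = 4.
det(H) > 0 and tr(H) = -14 < 0, so H is negative definite and the point is a local maximum.

local maximum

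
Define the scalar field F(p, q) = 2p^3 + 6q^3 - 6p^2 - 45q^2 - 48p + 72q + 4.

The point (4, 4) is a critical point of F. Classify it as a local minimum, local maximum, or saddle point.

local minimum

The mixed partial ∂²F/∂p∂q is 0, so the Hessian at any point is diag(F_pp, F_qq) = diag(12(p - 1), 18(2q - 5)).
At (4, 4): H = diag(36, 54).
Both eigenvalues are positive, so H is positive definite: a local minimum.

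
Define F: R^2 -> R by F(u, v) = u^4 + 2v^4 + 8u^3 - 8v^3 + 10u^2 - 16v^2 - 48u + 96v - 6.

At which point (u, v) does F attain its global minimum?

F(u,v) separates as P(u) + Q(v) − 6, so its minimum is min P + min Q − 6.
P'(u) = 4(u - 1)(u + 3)(u + 4) vanishes at u ∈ {-4, -3, 1}; Q'(v) = 8(v - 3)(v - 2)(v + 2) vanishes at v ∈ {-2, 2, 3}.
Local minima of P (where P''>0): P(-4)=96, P(1)=-29. Local minima of Q: Q(-2)=-160, Q(3)=90.
So the global minimum of F is P(1) + Q(-2) − 6 = -29 − 160 − 6 = -195, attained at (1, -2).

(1, -2)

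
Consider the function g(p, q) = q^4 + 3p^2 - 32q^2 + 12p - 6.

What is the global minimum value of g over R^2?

-274

g(p,q) separates as A(p) + B(q) − 6, so its minimum is min A + min B − 6.
A'(p) = 6p + 12 vanishes at p ∈ {-2}; B'(q) = 4q(q - 4)(q + 4) vanishes at q ∈ {-4, 0, 4}.
Local minima of A (where A''>0): A(-2)=-12. Local minima of B: B(-4)=-256, B(4)=-256.
So the global minimum of g is A(-2) + B(-4) − 6 = -12 − 256 − 6 = -274, attained at (-2, -4).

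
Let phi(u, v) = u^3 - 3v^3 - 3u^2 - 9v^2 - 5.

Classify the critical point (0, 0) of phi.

The mixed partial ∂²phi/∂u∂v is 0, so the Hessian at any point is diag(phi_uu, phi_vv) = diag(6(u - 1), -18(v + 1)).
At (0, 0): H = diag(-6, -18).
Both eigenvalues are negative, so H is negative definite: a local maximum.

local maximum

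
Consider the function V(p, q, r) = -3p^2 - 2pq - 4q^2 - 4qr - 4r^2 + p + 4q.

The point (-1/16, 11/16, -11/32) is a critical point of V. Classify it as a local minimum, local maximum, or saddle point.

The Hessian is constant: H = [[-6, -2, 0], [-2, -8, -4], [0, -4, -8]].
Leading principal minors: Δ₁ = -6, Δ₂ = 44, Δ₃ = -256.
The minors alternate sign starting negative (−, +, −), so H is negative definite: a local maximum.

local maximum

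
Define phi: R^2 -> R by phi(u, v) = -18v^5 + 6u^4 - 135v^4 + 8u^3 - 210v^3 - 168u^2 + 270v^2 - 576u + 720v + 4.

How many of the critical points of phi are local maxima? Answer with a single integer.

phi separates as a function of u plus a function of v, so ∇phi=0 decouples.
∂phi/∂u = 24(u - 4)(u + 2)(u + 3) = 0 at u ∈ {-3, -2, 4}; ∂phi/∂v = -90(v - 1)(v + 1)(v + 2)(v + 4) = 0 at v ∈ {-4, -2, -1, 1}.
The Hessian is diagonal: diag(phi_uu, phi_vv). Second derivatives: phi_uu(-3)=168, phi_uu(-2)=-144, phi_uu(4)=1008; phi_vv(-4)=2700, phi_vv(-2)=-540, phi_vv(-1)=540, phi_vv(1)=-2700.
Local maxima occur where both diagonal entries negative: (-2, -2), (-2, 1). Count: 2.

2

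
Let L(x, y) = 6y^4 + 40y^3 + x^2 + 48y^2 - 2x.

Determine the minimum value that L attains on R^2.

-257

L(x,y) separates as P(x) + Q(y), so its minimum is min P + min Q.
P'(x) = 2x - 2 vanishes at x ∈ {1}; Q'(y) = 24y(y + 1)(y + 4) vanishes at y ∈ {-4, -1, 0}.
Local minima of P (where P''>0): P(1)=-1. Local minima of Q: Q(-4)=-256, Q(0)=0.
So the global minimum of L is P(1) + Q(-4) = -1 − 256 = -257, attained at (1, -4).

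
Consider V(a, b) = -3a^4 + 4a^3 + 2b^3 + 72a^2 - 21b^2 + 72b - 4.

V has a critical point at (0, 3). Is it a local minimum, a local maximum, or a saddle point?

saddle point

The mixed partial ∂²V/∂a∂b is 0, so the Hessian at any point is diag(V_aa, V_bb) = diag(12(-3a^2 + 2a + 12), 6(2b - 7)).
At (0, 3): H = diag(144, -6).
The eigenvalues have opposite signs, so H is indefinite: a saddle point.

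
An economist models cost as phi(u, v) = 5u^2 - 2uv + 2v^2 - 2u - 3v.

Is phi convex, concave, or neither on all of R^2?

phi is quadratic, so its Hessian is the constant matrix H = [[10, -2], [-2, 4]].
det(H) = 36, tr(H) = 14.
det(H) > 0 and tr(H) > 0, so H is positive definite everywhere: convex.

convex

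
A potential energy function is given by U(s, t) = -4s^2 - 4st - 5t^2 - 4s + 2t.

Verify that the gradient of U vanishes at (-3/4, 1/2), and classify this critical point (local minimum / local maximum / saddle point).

∇U = (-8s - 4t - 4, -4s - 10t + 2); substituting (-3/4, 1/2) gives ∇U = (0, 0), so (-3/4, 1/2) is indeed a critical point.
The Hessian of U is constant: H = [[-8, -4], [-4, -10]].
det(H) = (-8)·(-10) − (-4)² = 64.
det(H) > 0 and tr(H) = -18 < 0, so H is negative definite and the point is a local maximum.

local maximum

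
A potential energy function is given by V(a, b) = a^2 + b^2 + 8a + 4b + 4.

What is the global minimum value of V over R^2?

V(a,b) separates as P(a) + Q(b) + 4, so its minimum is min P + min Q + 4.
P'(a) = 2a + 8 vanishes at a ∈ {-4}; Q'(b) = 2b + 4 vanishes at b ∈ {-2}.
Local minima of P (where P''>0): P(-4)=-16. Local minima of Q: Q(-2)=-4.
So the global minimum of V is P(-4) + Q(-2) + 4 = -16 − 4 + 4 = -16, attained at (-4, -2).

-16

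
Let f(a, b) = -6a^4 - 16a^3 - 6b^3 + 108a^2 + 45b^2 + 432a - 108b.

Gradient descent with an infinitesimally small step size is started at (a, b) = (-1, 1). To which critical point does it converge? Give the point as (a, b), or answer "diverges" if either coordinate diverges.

f is separable, so gradient descent decouples: a follows -∂f/∂a, b follows -∂f/∂b.
∂f/∂a = -24(a - 3)(a + 2)(a + 3); at a=-1 this is 192, so a decreases.
∂f/∂b = -18(b - 3)(b - 2); at b=1 this is -36, so b increases.
a converges to its nearest critical value -2 (a local min of the a-part); b converges to 2. The iterate converges to (-2, 2).

(-2, 2)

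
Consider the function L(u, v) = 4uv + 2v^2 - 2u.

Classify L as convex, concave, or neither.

neither

L is quadratic, so its Hessian is the constant matrix H = [[0, 4], [4, 4]].
det(H) = -16, tr(H) = 4.
det(H) < 0, so H is indefinite: neither convex nor concave.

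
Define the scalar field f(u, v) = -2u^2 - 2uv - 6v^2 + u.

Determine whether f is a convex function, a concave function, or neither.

f is quadratic, so its Hessian is the constant matrix H = [[-4, -2], [-2, -12]].
det(H) = 44, tr(H) = -16.
det(H) > 0 and tr(H) < 0, so H is negative definite everywhere: concave.

concave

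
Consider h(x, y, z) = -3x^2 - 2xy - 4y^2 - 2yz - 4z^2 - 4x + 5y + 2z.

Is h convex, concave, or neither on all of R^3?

h is quadratic, so its Hessian is the constant matrix H = [[-6, -2, 0], [-2, -8, -2], [0, -2, -8]].
Leading principal minors: -6, 44, -328.
Signs alternate −, +, − ⇒ H ≺ 0 ⇒ concave.

concave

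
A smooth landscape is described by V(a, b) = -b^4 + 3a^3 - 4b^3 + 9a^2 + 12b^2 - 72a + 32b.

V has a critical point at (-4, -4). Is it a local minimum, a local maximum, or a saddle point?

local maximum

The mixed partial ∂²V/∂a∂b is 0, so the Hessian at any point is diag(V_aa, V_bb) = diag(18(a + 1), 12(-b^2 - 2b + 2)).
At (-4, -4): H = diag(-54, -72).
Both eigenvalues are negative, so H is negative definite: a local maximum.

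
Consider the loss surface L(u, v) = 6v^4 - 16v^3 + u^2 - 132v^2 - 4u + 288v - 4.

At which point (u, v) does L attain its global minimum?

L(u,v) separates as P(u) + Q(v) − 4, so its minimum is min P + min Q − 4.
P'(u) = 2u - 4 vanishes at u ∈ {2}; Q'(v) = 24(v - 4)(v - 1)(v + 3) vanishes at v ∈ {-3, 1, 4}.
Local minima of P (where P''>0): P(2)=-4. Local minima of Q: Q(-3)=-1134, Q(4)=-448.
So the global minimum of L is P(2) + Q(-3) − 4 = -4 − 1134 − 4 = -1142, attained at (2, -3).

(2, -3)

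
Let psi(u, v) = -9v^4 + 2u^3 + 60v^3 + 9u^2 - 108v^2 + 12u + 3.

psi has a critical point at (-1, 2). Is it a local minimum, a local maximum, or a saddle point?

local minimum

The mixed partial ∂²psi/∂u∂v is 0, so the Hessian at any point is diag(psi_uu, psi_vv) = diag(6(2u + 3), 36(-3v^2 + 10v - 6)).
At (-1, 2): H = diag(6, 72).
Both eigenvalues are positive, so H is positive definite: a local minimum.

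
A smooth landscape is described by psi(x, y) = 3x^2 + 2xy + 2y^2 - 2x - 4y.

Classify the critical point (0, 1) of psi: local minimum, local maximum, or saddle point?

The Hessian of psi is constant: H = [[6, 2], [2, 4]].
det(H) = 6·4 − 2² = 20.
det(H) > 0 and tr(H) = 10 > 0, so H is positive definite and the point is a local minimum.

local minimum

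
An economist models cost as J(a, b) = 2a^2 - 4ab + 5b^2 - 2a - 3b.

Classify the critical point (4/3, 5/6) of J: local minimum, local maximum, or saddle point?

local minimum

The Hessian of J is constant: H = [[4, -4], [-4, 10]].
det(H) = 4·10 − (-4)² = 24.
det(H) > 0 and tr(H) = 14 > 0, so H is positive definite and the point is a local minimum.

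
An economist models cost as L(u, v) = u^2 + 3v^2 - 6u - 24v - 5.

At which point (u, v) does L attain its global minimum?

L(u,v) separates as P(u) + Q(v) − 5, so its minimum is min P + min Q − 5.
P'(u) = 2u - 6 vanishes at u ∈ {3}; Q'(v) = 6v - 24 vanishes at v ∈ {4}.
Local minima of P (where P''>0): P(3)=-9. Local minima of Q: Q(4)=-48.
So the global minimum of L is P(3) + Q(4) − 5 = -9 − 48 − 5 = -62, attained at (3, 4).

(3, 4)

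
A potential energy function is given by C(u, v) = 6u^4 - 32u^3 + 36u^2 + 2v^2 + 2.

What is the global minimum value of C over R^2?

C(u,v) separates as P(u) + Q(v) + 2, so its minimum is min P + min Q + 2.
P'(u) = 24u(u - 3)(u - 1) vanishes at u ∈ {0, 1, 3}; Q'(v) = 4v vanishes at v ∈ {0}.
Local minima of P (where P''>0): P(0)=0, P(3)=-54. Local minima of Q: Q(0)=0.
So the global minimum of C is P(3) + Q(0) + 2 = -54 + 0 + 2 = -52, attained at (3, 0).

-52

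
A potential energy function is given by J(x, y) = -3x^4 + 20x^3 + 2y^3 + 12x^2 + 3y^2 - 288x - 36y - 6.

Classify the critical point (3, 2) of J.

The mixed partial ∂²J/∂x∂y is 0, so the Hessian at any point is diag(J_xx, J_yy) = diag(12(-3x^2 + 10x + 2), 6(2y + 1)).
At (3, 2): H = diag(60, 30).
Both eigenvalues are positive, so H is positive definite: a local minimum.

local minimum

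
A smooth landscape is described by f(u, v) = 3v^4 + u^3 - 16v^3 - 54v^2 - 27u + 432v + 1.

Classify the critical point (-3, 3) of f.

local maximum

The mixed partial ∂²f/∂u∂v is 0, so the Hessian at any point is diag(f_uu, f_vv) = diag(6u, 12(3v^2 - 8v - 9)).
At (-3, 3): H = diag(-18, -72).
Both eigenvalues are negative, so H is negative definite: a local maximum.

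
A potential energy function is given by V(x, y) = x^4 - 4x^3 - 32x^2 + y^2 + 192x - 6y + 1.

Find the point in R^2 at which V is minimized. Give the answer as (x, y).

V(x,y) separates as P(x) + Q(y) + 1, so its minimum is min P + min Q + 1.
P'(x) = 4(x - 4)(x - 3)(x + 4) vanishes at x ∈ {-4, 3, 4}; Q'(y) = 2y - 6 vanishes at y ∈ {3}.
Local minima of P (where P''>0): P(-4)=-768, P(4)=256. Local minima of Q: Q(3)=-9.
So the global minimum of V is P(-4) + Q(3) + 1 = -768 − 9 + 1 = -776, attained at (-4, 3).

(-4, 3)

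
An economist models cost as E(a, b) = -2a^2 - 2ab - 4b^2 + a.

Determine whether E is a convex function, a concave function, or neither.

E is quadratic, so its Hessian is the constant matrix H = [[-4, -2], [-2, -8]].
det(H) = 28, tr(H) = -12.
det(H) > 0 and tr(H) < 0, so H is negative definite everywhere: concave.

concave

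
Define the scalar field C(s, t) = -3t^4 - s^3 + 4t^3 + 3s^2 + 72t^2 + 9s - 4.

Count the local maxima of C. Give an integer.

2

C separates as a function of s plus a function of t, so ∇C=0 decouples.
∂C/∂s = -3(s - 3)(s + 1) = 0 at s ∈ {-1, 3}; ∂C/∂t = -12t(t - 4)(t + 3) = 0 at t ∈ {-3, 0, 4}.
The Hessian is diagonal: diag(C_ss, C_tt). Second derivatives: C_ss(-1)=12, C_ss(3)=-12; C_tt(-3)=-252, C_tt(0)=144, C_tt(4)=-336.
Local maxima occur where both diagonal entries negative: (3, -3), (3, 4). Count: 2.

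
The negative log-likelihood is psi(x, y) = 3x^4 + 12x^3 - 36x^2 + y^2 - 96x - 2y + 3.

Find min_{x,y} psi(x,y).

-190

psi(x,y) separates as P(x) + Q(y) + 3, so its minimum is min P + min Q + 3.
P'(x) = 12(x - 2)(x + 1)(x + 4) vanishes at x ∈ {-4, -1, 2}; Q'(y) = 2y - 2 vanishes at y ∈ {1}.
Local minima of P (where P''>0): P(-4)=-192, P(2)=-192. Local minima of Q: Q(1)=-1.
So the global minimum of psi is P(-4) + Q(1) + 3 = -192 − 1 + 3 = -190, attained at (-4, 1).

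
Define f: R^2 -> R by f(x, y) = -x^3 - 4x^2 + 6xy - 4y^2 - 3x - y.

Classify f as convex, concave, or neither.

neither

The term -x^3 is cubic, so the Hessian is not constant.
∂²f/∂x² = -6x - 8, which takes both signs as x varies (negative for sufficiently large x). A diagonal entry of the Hessian changing sign means the Hessian is neither positive- nor negative-semidefinite on all of R^2.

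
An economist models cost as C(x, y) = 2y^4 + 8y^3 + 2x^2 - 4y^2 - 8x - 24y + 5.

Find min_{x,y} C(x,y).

C(x,y) separates as P(x) + Q(y) + 5, so its minimum is min P + min Q + 5.
P'(x) = 4x - 8 vanishes at x ∈ {2}; Q'(y) = 8(y - 1)(y + 1)(y + 3) vanishes at y ∈ {-3, -1, 1}.
Local minima of P (where P''>0): P(2)=-8. Local minima of Q: Q(-3)=-18, Q(1)=-18.
So the global minimum of C is P(2) + Q(-3) + 5 = -8 − 18 + 5 = -21, attained at (2, -3).

-21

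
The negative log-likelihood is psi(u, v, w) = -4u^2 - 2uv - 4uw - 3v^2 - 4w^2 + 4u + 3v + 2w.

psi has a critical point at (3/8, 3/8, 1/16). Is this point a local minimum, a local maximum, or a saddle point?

The Hessian is constant: H = [[-8, -2, -4], [-2, -6, 0], [-4, 0, -8]].
Leading principal minors: Δ₁ = -8, Δ₂ = 44, Δ₃ = -256.
The minors alternate sign starting negative (−, +, −), so H is negative definite: a local maximum.

local maximum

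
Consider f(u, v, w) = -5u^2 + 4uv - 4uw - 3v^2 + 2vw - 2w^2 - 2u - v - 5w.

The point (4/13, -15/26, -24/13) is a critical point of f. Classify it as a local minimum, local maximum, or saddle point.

The Hessian is constant: H = [[-10, 4, -4], [4, -6, 2], [-4, 2, -4]].
Leading principal minors: Δ₁ = -10, Δ₂ = 44, Δ₃ = -104.
The minors alternate sign starting negative (−, +, −), so H is negative definite: a local maximum.

local maximum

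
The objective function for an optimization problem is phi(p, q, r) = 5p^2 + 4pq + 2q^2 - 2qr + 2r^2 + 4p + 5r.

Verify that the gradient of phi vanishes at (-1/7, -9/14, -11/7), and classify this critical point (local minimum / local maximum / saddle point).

local minimum

∇phi = (10p + 4q + 4, 4p + 4q - 2r, -2q + 4r + 5); substituting (-1/7, -9/14, -11/7) gives ∇phi = (0, 0, 0), so (-1/7, -9/14, -11/7) is indeed a critical point.
The Hessian is constant: H = [[10, 4, 0], [4, 4, -2], [0, -2, 4]].
Leading principal minors: Δ₁ = 10, Δ₂ = 24, Δ₃ = 56.
All leading minors are positive, so H is positive definite: a local minimum.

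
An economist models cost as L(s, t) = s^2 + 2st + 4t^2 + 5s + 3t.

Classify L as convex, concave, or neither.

L is quadratic, so its Hessian is the constant matrix H = [[2, 2], [2, 8]].
det(H) = 12, tr(H) = 10.
det(H) > 0 and tr(H) > 0, so H is positive definite everywhere: convex.

convex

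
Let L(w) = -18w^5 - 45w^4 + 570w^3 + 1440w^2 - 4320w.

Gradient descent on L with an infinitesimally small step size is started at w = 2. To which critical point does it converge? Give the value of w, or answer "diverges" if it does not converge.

L'(w) = -90(w - 4)(w - 1)(w + 3)(w + 4), so L'(2) = 5400.
Gradient descent moves in the -L' direction, i.e. w is decreasing.
The nearest critical point in that direction is w = 1, where L'' = 5400 > 0 (a local minimum). The iterate converges there.

1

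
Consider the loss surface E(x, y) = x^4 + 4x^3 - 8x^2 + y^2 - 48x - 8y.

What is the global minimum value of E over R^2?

-96

E(x,y) separates as P(x) + Q(y), so its minimum is min P + min Q.
P'(x) = 4(x - 2)(x + 2)(x + 3) vanishes at x ∈ {-3, -2, 2}; Q'(y) = 2y - 8 vanishes at y ∈ {4}.
Local minima of P (where P''>0): P(-3)=45, P(2)=-80. Local minima of Q: Q(4)=-16.
So the global minimum of E is P(2) + Q(4) = -80 − 16 = -96, attained at (2, 4).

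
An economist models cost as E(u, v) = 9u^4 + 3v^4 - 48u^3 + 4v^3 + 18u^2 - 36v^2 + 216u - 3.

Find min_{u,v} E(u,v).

-333

E(u,v) separates as P(u) + Q(v) − 3, so its minimum is min P + min Q − 3.
P'(u) = 36(u - 3)(u - 2)(u + 1) vanishes at u ∈ {-1, 2, 3}; Q'(v) = 12v(v - 2)(v + 3) vanishes at v ∈ {-3, 0, 2}.
Local minima of P (where P''>0): P(-1)=-141, P(3)=243. Local minima of Q: Q(-3)=-189, Q(2)=-64.
So the global minimum of E is P(-1) + Q(-3) − 3 = -141 − 189 − 3 = -333, attained at (-1, -3).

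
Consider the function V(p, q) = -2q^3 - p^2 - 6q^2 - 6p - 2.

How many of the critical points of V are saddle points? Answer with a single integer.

V separates as a function of p plus a function of q, so ∇V=0 decouples.
∂V/∂p = -2(p + 3) = 0 at p ∈ {-3}; ∂V/∂q = -6q(q + 2) = 0 at q ∈ {-2, 0}.
The Hessian is diagonal: diag(V_pp, V_qq). Second derivatives: V_pp(-3)=-2; V_qq(-2)=12, V_qq(0)=-12.
Saddle points occur where the two diagonal entries have opposite signs: (-3, -2). Count: 1.

1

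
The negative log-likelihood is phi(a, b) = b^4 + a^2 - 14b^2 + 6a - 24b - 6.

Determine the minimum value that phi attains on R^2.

phi(a,b) separates as P(a) + Q(b) − 6, so its minimum is min P + min Q − 6.
P'(a) = 2a + 6 vanishes at a ∈ {-3}; Q'(b) = 4(b - 3)(b + 1)(b + 2) vanishes at b ∈ {-2, -1, 3}.
Local minima of P (where P''>0): P(-3)=-9. Local minima of Q: Q(-2)=8, Q(3)=-117.
So the global minimum of phi is P(-3) + Q(3) − 6 = -9 − 117 − 6 = -132, attained at (-3, 3).

-132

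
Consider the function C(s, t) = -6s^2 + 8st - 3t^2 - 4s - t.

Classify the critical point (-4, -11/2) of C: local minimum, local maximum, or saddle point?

The Hessian of C is constant: H = [[-12, 8], [8, -6]].
det(H) = (-12)·(-6) − 8² = 8.
det(H) > 0 and tr(H) = -18 < 0, so H is negative definite and the point is a local maximum.

local maximum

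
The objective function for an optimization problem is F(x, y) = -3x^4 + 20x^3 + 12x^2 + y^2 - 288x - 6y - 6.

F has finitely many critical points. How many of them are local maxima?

0

F separates as a function of x plus a function of y, so ∇F=0 decouples.
∂F/∂x = -12(x - 4)(x - 3)(x + 2) = 0 at x ∈ {-2, 3, 4}; ∂F/∂y = 2(y - 3) = 0 at y ∈ {3}.
The Hessian is diagonal: diag(F_xx, F_yy). Second derivatives: F_xx(-2)=-360, F_xx(3)=60, F_xx(4)=-72; F_yy(3)=2.
Local maxima occur where both diagonal entries negative: none. Count: 0.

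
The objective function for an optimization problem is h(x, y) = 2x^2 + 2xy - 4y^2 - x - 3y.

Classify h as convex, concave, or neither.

neither

h is quadratic, so its Hessian is the constant matrix H = [[4, 2], [2, -8]].
det(H) = -36, tr(H) = -4.
det(H) < 0, so H is indefinite: neither convex nor concave.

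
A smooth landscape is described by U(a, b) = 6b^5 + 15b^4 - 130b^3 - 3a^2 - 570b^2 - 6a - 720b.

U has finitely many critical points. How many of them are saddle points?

U separates as a function of a plus a function of b, so ∇U=0 decouples.
∂U/∂a = -6(a + 1) = 0 at a ∈ {-1}; ∂U/∂b = 30(b - 4)(b + 1)(b + 2)(b + 3) = 0 at b ∈ {-3, -2, -1, 4}.
The Hessian is diagonal: diag(U_aa, U_bb). Second derivatives: U_aa(-1)=-6; U_bb(-3)=-420, U_bb(-2)=180, U_bb(-1)=-300, U_bb(4)=6300.
Saddle points occur where the two diagonal entries have opposite signs: (-1, -2), (-1, 4). Count: 2.

2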